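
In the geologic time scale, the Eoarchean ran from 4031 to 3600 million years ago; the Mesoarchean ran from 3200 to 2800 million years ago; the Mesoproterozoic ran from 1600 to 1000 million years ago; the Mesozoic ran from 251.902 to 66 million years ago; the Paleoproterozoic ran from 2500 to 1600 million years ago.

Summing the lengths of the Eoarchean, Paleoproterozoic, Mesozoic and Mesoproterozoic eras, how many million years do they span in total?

Duration is start − end for each: (4031 − 3600) + (2500 − 1600) + (251.902 − 66) + (1600 − 1000).
That is 431 + 900 + 185.902 + 600, which totals 2116.902 million years.

2116.902 million years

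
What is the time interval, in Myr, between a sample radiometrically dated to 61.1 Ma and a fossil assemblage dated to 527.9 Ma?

527.9 − 61.1 = 466.8 million years.

466.8 million years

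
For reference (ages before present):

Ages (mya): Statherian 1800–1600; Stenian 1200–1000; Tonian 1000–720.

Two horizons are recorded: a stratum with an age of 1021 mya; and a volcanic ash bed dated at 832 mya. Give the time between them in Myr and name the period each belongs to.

189 million years apart; the first in the Stenian, the second in the Tonian

Elapsed time: 1021 − 832 = 189 Myr.
1021 Ma lies within 1200–1000 Ma: Stenian.
832 Ma lies within 1000–720 Ma: Tonian.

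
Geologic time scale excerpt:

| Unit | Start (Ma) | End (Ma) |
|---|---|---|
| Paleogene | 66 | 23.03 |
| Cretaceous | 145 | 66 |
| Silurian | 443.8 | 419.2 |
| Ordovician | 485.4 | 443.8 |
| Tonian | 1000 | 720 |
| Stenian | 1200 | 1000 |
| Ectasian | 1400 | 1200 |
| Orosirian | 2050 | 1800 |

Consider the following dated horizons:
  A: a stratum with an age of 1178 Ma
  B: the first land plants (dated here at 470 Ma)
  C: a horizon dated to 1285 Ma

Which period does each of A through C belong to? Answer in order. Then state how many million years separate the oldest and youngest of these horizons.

A — Stenian; B — Ordovician; C — Ectasian; span 815 million years

A: 1178 Ma lies in 1200–1000 Ma, so Stenian.
B: 470 Ma lies in 485.4–443.8 Ma, so Ordovician.
C: 1285 Ma lies in 1400–1200 Ma, so Ectasian.
Oldest = 1285 Ma, youngest = 470 Ma → span 815 Myr.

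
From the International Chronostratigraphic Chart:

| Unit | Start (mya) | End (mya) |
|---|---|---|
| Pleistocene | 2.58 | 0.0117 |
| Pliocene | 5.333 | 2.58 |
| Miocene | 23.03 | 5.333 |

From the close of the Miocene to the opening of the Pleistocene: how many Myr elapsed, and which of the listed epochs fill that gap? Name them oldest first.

End of Miocene = 5.333 Ma; start of Pleistocene = 2.58 Ma.
Gap = 5.333 − 2.58 = 2.753 Myr.
Epochs wholly inside 5.333–2.58 Ma: Pliocene (5.333–2.58).

2.753 million years; Pliocene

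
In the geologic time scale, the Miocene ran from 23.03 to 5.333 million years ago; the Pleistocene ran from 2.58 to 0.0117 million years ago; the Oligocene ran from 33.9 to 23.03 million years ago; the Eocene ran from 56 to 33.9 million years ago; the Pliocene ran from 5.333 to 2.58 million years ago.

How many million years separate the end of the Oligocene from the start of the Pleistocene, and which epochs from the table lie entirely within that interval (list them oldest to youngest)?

20.45 million years; Miocene, Pliocene

End of Oligocene = 23.03 Ma; start of Pleistocene = 2.58 Ma.
Gap = 23.03 − 2.58 = 20.45 Myr.
Epochs wholly inside 23.03–2.58 Ma: Miocene (23.03–5.333), Pliocene (5.333–2.58).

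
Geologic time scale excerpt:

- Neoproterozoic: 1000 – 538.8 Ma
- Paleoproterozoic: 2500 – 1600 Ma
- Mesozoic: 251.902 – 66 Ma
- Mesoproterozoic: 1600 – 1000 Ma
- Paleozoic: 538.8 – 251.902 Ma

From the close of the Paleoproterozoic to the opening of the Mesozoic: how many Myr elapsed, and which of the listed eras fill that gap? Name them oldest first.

1348.098 million years; Mesoproterozoic, Neoproterozoic, Paleozoic

The Paleoproterozoic closes at 1600 Ma and the Mesozoic opens at 251.902 Ma, so the interval is 1600 − 251.902 = 1348.098 Myr.
An era fits inside if it starts at or after 1600 Ma and ends at or before 251.902 Ma; oldest first that gives Mesoproterozoic, Neoproterozoic, Paleozoic.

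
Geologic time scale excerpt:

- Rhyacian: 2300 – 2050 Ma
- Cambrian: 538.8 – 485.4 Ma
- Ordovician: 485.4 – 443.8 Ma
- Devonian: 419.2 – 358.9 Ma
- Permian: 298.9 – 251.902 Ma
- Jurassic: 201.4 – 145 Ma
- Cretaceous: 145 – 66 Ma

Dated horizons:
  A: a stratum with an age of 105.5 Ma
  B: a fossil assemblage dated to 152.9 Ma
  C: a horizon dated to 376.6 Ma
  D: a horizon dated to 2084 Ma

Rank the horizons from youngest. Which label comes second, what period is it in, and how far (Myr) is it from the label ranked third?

Smaller Ma means younger, so youngest first: A 105.5 < B 152.9 < C 376.6 < D 2084.
Counting 2 along gives B (152.9 Ma); the excerpt puts that inside the Jurassic, 201.4–145 Ma.
Next in line is C (376.6 Ma), and 376.6 − 152.9 = 223.7 Myr.

B, in the Jurassic; 223.7 million years to C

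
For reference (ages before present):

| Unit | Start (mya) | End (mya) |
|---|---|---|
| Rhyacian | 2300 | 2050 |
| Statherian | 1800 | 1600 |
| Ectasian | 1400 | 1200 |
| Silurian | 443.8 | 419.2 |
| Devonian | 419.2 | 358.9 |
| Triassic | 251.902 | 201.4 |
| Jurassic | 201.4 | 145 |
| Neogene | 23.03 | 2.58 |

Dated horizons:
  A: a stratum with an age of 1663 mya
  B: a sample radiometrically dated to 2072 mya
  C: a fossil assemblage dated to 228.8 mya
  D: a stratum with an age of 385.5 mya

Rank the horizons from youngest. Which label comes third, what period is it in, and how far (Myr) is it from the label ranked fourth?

Smaller Ma means younger, so youngest first: C 228.8 < D 385.5 < A 1663 < B 2072.
Counting 3 along gives A (1663 Ma); the excerpt puts that inside the Statherian, 1800–1600 Ma.
Next in line is B (2072 Ma), and 2072 − 1663 = 409 Myr.

A, in the Statherian; 409 million years to B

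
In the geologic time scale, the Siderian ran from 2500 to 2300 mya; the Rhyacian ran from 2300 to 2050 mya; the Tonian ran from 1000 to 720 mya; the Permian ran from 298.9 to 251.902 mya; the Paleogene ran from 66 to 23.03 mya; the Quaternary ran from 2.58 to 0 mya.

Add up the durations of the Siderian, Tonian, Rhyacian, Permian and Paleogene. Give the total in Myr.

Each duration: Siderian = 200; Tonian = 280; Rhyacian = 250; Permian = 46.998; Paleogene = 42.97.
Sum: 200 + 280 + 250 + 46.998 + 42.97 = 819.968 Myr.

819.968 million years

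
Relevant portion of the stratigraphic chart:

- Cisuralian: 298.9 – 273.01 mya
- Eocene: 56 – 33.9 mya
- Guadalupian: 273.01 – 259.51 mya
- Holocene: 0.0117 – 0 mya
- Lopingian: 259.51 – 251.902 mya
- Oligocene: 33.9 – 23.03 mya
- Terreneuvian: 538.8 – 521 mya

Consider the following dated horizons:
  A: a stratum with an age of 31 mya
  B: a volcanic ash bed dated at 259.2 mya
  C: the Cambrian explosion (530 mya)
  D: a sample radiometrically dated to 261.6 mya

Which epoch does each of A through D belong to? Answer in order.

A — Oligocene; B — Lopingian; C — Terreneuvian; D — Guadalupian

Match each age against the start–end ranges in the excerpt: A = 31 Ma → Oligocene (33.9–23.03); B = 259.2 Ma → Lopingian (259.51–251.902); C = 530 Ma → Terreneuvian (538.8–521); D = 261.6 Ma → Guadalupian (273.01–259.51).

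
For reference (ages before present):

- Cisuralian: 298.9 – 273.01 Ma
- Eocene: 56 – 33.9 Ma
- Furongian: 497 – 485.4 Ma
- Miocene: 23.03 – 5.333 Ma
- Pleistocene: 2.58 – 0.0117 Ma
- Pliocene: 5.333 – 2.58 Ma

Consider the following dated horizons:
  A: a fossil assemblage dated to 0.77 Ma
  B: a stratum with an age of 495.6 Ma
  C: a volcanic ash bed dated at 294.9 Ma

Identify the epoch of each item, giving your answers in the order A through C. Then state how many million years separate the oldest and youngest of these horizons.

A — Pleistocene; B — Furongian; C — Cisuralian; span 494.83 million years

Match each age against the start–end ranges in the excerpt: A = 0.77 Ma → Pleistocene (2.58–0.0117); B = 495.6 Ma → Furongian (497–485.4); C = 294.9 Ma → Cisuralian (298.9–273.01).
The largest age is 495.6 Ma and the smallest is 0.77 Ma; their difference is 494.83 Myr.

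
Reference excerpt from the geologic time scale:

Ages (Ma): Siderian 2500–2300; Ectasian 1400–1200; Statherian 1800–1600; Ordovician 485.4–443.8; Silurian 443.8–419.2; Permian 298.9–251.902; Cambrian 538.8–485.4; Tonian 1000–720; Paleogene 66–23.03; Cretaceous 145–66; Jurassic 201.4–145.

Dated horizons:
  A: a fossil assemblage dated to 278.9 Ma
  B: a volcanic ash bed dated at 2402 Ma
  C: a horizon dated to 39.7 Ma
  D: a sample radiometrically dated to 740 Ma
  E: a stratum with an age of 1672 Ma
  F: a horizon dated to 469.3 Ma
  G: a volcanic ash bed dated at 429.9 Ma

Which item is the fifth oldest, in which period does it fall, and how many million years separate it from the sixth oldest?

Sorted oldest-first by Ma: B (2402), E (1672), D (740), F (469.3), G (429.9), A (278.9), C (39.7).
The fifth oldest is G at 429.9 Ma, which lies in 443.8–419.2 Ma: the Silurian.
The sixth oldest is A at 278.9 Ma; separation = |429.9 − 278.9| = 151 Myr.

G, in the Silurian; 151 million years to A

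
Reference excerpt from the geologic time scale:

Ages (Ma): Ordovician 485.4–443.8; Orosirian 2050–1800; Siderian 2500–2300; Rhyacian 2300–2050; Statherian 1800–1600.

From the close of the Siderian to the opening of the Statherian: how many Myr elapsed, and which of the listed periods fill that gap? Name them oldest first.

End of Siderian = 2300 Ma; start of Statherian = 1800 Ma.
Gap = 2300 − 1800 = 500 Myr.
Periods wholly inside 2300–1800 Ma: Rhyacian (2300–2050), Orosirian (2050–1800).

500 million years; Rhyacian, Orosirian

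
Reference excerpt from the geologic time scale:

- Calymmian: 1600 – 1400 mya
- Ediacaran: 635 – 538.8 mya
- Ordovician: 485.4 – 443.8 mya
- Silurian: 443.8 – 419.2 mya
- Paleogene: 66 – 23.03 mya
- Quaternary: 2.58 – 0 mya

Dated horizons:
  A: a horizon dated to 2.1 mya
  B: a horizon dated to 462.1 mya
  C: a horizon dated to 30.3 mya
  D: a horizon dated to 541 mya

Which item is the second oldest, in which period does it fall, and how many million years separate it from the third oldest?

B, in the Ordovician; 431.8 million years to C

Sorted oldest-first by Ma: D (541), B (462.1), C (30.3), A (2.1).
The second oldest is B at 462.1 Ma, which lies in 485.4–443.8 Ma: the Ordovician.
The third oldest is C at 30.3 Ma; separation = |462.1 − 30.3| = 431.8 Myr.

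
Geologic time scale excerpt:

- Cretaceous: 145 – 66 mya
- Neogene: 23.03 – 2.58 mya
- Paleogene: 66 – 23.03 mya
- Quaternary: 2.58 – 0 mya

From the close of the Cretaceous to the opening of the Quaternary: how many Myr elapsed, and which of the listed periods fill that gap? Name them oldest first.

63.42 million years; Paleogene, Neogene

End of Cretaceous = 66 Ma; start of Quaternary = 2.58 Ma.
Gap = 66 − 2.58 = 63.42 Myr.
Periods wholly inside 66–2.58 Ma: Paleogene (66–23.03), Neogene (23.03–2.58).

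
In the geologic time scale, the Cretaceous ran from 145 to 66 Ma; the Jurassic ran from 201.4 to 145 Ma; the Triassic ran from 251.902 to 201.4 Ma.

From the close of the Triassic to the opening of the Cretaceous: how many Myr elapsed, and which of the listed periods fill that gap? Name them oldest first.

End of Triassic = 201.4 Ma; start of Cretaceous = 145 Ma.
Gap = 201.4 − 145 = 56.4 Myr.
Periods wholly inside 201.4–145 Ma: Jurassic (201.4–145).

56.4 million years; Jurassic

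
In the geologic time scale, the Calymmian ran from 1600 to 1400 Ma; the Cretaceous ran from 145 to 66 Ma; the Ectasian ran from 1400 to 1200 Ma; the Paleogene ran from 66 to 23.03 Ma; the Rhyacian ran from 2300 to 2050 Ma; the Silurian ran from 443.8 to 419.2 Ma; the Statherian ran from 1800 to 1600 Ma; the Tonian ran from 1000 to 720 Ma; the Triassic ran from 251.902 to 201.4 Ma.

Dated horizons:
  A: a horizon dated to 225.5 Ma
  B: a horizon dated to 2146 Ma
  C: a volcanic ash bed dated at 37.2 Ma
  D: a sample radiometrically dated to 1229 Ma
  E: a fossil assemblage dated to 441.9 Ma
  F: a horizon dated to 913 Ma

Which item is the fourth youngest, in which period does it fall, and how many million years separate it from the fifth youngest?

F, in the Tonian; 316 million years to D

Smaller Ma means younger, so youngest first: C 37.2 < A 225.5 < E 441.9 < F 913 < D 1229 < B 2146.
Counting 4 along gives F (913 Ma); the excerpt puts that inside the Tonian, 1000–720 Ma.
Next in line is D (1229 Ma), and 1229 − 913 = 316 Myr.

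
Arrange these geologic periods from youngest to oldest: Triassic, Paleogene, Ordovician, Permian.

Paleogene → Triassic → Permian → Ordovician

Group by era (each group listed oldest first) — Paleozoic: Ordovician, Permian; Mesozoic: Triassic; Cenozoic: Paleogene. The eras run Paleozoic → Mesozoic → Cenozoic. Concatenating the groups in that era order and then reversing gives youngest to oldest.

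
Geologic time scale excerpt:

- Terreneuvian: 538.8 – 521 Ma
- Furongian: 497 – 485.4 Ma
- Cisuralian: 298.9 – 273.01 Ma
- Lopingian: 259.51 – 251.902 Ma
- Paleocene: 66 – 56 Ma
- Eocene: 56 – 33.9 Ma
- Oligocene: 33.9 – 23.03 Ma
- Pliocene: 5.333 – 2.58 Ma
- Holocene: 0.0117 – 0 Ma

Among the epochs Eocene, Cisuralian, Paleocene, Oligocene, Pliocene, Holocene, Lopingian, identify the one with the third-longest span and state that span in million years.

Start − end for each: Eocene 56 − 33.9 = 22.1; Cisuralian 298.9 − 273.01 = 25.89; Paleocene 66 − 56 = 10; Oligocene 33.9 − 23.03 = 10.87; Pliocene 5.333 − 2.58 = 2.753; Holocene 0.0117 − 0 = 0.0117; Lopingian 259.51 − 251.902 = 7.608.
Ranking these from longest: Cisuralian > Eocene > Oligocene > Paleocene > Lopingian > Pliocene > Holocene.
Position 3 in that ranking is Oligocene, which lasted 10.87 Myr.

Oligocene, 10.87 million years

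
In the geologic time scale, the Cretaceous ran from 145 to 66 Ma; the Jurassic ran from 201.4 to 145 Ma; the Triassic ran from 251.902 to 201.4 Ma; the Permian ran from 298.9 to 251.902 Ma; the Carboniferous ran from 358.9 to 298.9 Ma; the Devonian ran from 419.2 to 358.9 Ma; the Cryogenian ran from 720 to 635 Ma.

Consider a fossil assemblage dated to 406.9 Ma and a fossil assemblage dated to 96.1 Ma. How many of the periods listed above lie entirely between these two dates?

406.9 Ma sits inside the Devonian (419.2–358.9) and 96.1 Ma inside the Cretaceous (145–66); neither of those is wholly between the two dates.
The listed periods lying completely between them are Carboniferous, Permian, Triassic, Jurassic — 4 in all.

4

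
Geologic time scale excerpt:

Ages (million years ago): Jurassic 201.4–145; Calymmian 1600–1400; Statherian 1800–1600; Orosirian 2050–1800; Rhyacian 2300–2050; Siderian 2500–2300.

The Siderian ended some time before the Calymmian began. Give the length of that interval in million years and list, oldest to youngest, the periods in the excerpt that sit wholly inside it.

700 million years; Rhyacian, Orosirian, Statherian

End of Siderian = 2300 Ma; start of Calymmian = 1600 Ma.
Gap = 2300 − 1600 = 700 Myr.
Periods wholly inside 2300–1600 Ma: Rhyacian (2300–2050), Orosirian (2050–1800), Statherian (1800–1600).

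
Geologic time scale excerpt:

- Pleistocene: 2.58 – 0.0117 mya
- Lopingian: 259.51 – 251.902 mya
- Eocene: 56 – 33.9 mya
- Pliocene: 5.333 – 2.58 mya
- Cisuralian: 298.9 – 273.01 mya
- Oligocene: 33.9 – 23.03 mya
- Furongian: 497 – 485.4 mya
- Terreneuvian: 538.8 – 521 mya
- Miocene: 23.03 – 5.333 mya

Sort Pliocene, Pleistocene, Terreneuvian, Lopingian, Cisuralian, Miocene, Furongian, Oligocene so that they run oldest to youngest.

Terreneuvian, Furongian, Cisuralian, Lopingian, Oligocene, Miocene, Pliocene, Pleistocene

Read off each span (Ma): Pliocene 5.333–2.58; Pleistocene 2.58–0.0117; Terreneuvian 538.8–521; Lopingian 259.51–251.902; Cisuralian 298.9–273.01; Miocene 23.03–5.333; Furongian 497–485.4; Oligocene 33.9–23.03.
Larger Ma is older, so oldest→youngest is Terreneuvian, Furongian, Cisuralian, Lopingian, Oligocene, Miocene, Pliocene, Pleistocene.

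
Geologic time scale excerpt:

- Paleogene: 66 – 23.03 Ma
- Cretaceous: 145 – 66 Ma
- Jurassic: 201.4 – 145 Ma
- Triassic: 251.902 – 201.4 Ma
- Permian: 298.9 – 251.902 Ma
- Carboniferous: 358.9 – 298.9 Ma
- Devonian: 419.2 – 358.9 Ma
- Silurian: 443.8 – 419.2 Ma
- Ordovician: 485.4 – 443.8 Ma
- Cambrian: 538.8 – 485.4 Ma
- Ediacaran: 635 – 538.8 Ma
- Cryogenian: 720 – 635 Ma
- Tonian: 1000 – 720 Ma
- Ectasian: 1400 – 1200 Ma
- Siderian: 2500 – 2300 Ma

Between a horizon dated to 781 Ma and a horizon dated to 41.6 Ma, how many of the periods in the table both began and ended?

The older date is 781 Ma and the younger is 41.6 Ma.
Periods with start < 781 and end > 41.6 Ma: Cryogenian (720–635), Ediacaran (635–538.8), Cambrian (538.8–485.4), Ordovician (485.4–443.8), Silurian (443.8–419.2), Devonian (419.2–358.9), Carboniferous (358.9–298.9), Permian (298.9–251.902), Triassic (251.902–201.4), Jurassic (201.4–145), Cretaceous (145–66).
That is 11 complete periods.

11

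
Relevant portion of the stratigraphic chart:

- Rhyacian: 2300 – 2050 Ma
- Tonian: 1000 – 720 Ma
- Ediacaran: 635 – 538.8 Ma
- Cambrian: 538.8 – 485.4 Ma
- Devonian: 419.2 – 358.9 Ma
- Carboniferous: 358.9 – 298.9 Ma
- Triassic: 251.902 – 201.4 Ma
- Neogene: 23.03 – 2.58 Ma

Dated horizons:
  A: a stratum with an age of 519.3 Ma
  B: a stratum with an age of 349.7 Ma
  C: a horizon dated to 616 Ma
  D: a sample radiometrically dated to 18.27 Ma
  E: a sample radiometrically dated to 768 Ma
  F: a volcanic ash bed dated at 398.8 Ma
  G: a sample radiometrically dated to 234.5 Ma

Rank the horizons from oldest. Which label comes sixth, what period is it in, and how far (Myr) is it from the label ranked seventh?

G, in the Triassic; 216.23 million years to D

Sorted oldest-first by Ma: E (768), C (616), A (519.3), F (398.8), B (349.7), G (234.5), D (18.27).
The sixth oldest is G at 234.5 Ma, which lies in 251.902–201.4 Ma: the Triassic.
The seventh oldest is D at 18.27 Ma; separation = |234.5 − 18.27| = 216.23 Myr.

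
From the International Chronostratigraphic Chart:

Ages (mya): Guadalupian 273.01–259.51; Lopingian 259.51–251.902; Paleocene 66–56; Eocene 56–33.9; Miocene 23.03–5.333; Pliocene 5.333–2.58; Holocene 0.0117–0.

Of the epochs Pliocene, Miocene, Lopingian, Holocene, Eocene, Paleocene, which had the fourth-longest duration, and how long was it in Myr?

Start − end for each: Pliocene 5.333 − 2.58 = 2.753; Miocene 23.03 − 5.333 = 17.697; Lopingian 259.51 − 251.902 = 7.608; Holocene 0.0117 − 0 = 0.0117; Eocene 56 − 33.9 = 22.1; Paleocene 66 − 56 = 10.
Ranking these from longest: Eocene > Miocene > Paleocene > Lopingian > Pliocene > Holocene.
Position 4 in that ranking is Lopingian, which lasted 7.608 Myr.

Lopingian, 7.608 million years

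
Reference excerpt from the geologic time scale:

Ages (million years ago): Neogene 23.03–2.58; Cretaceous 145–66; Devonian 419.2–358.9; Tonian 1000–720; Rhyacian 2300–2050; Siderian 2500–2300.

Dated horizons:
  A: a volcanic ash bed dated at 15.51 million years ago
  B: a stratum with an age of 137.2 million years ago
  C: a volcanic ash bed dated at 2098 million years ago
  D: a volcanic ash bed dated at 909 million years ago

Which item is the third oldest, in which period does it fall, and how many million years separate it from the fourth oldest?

B, in the Cretaceous; 121.69 million years to A

Larger Ma means older, so oldest first: C 2098 > D 909 > B 137.2 > A 15.51.
Counting 3 along gives B (137.2 Ma); the excerpt puts that inside the Cretaceous, 145–66 Ma.
Next in line is A (15.51 Ma), and 137.2 − 15.51 = 121.69 Myr.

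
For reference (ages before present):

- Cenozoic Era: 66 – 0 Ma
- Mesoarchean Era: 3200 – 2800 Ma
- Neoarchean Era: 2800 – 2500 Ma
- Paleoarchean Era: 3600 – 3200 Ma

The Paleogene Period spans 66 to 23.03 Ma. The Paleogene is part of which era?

Cenozoic

The Paleogene (66–23.03 Ma) lies entirely within 66–0 Ma, the Cenozoic Era.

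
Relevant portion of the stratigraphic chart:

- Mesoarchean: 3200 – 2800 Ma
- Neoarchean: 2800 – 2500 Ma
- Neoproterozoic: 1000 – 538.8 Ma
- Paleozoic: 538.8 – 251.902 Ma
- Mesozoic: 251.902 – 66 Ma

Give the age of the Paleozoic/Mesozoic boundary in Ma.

The Paleozoic ends and the Mesozoic begins at 251.902 Ma.

251.902 Ma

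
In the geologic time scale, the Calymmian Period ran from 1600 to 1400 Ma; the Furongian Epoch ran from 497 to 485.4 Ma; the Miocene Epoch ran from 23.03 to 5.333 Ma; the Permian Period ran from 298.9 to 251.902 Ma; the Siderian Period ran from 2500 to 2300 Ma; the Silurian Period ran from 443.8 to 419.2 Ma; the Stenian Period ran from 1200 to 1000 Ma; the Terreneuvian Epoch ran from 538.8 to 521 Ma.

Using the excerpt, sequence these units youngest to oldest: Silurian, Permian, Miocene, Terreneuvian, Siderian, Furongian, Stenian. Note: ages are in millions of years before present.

The oldest of these is Siderian (starts 2500 Ma) and the youngest is Miocene (ends 5.333 Ma).
In between, by decreasing start age: Stenian (1200), Terreneuvian (538.8), Furongian (497), Silurian (443.8), Permian (298.9).
Listing youngest first means reversing that sequence.

Miocene, Permian, Silurian, Furongian, Terreneuvian, Stenian, Siderian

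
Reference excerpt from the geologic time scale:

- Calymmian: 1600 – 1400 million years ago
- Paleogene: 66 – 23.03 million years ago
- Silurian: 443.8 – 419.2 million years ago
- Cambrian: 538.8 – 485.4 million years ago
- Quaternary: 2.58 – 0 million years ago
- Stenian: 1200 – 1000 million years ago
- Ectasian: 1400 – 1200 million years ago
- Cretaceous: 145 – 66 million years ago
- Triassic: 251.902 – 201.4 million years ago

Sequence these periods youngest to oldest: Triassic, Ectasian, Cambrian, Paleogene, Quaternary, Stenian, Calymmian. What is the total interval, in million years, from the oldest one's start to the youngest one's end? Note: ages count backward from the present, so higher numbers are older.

From the excerpt: Triassic 251.902–201.4; Ectasian 1400–1200; Cambrian 538.8–485.4; Paleogene 66–23.03; Quaternary 2.58–0; Stenian 1200–1000; Calymmian 1600–1400 (Ma).
Larger Ma is earlier, so the oldest is Calymmian and the youngest is Quaternary; youngest to oldest: Quaternary, Paleogene, Triassic, Cambrian, Stenian, Ectasian, Calymmian.
Oldest start 1600 minus youngest end 0 gives 1600 Myr overall.

Quaternary → Paleogene → Triassic → Cambrian → Stenian → Ectasian → Calymmian; total span 1600 Myr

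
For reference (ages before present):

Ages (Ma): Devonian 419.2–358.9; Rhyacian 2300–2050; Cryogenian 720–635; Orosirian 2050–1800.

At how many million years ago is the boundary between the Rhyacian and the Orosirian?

The Rhyacian ends and the Orosirian begins at 2050 Ma.

2050 Ma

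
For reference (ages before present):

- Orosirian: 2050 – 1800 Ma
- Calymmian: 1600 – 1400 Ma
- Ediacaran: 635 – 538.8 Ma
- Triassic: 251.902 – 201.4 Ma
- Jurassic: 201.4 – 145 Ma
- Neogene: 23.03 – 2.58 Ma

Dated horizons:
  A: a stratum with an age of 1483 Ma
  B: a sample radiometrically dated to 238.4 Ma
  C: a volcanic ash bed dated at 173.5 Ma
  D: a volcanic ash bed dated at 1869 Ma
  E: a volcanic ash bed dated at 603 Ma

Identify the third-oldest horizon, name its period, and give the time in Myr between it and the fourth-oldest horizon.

E, in the Ediacaran; 364.6 million years to B

Larger Ma means older, so oldest first: D 1869 > A 1483 > E 603 > B 238.4 > C 173.5.
Counting 3 along gives E (603 Ma); the excerpt puts that inside the Ediacaran, 635–538.8 Ma.
Next in line is B (238.4 Ma), and 603 − 238.4 = 364.6 Myr.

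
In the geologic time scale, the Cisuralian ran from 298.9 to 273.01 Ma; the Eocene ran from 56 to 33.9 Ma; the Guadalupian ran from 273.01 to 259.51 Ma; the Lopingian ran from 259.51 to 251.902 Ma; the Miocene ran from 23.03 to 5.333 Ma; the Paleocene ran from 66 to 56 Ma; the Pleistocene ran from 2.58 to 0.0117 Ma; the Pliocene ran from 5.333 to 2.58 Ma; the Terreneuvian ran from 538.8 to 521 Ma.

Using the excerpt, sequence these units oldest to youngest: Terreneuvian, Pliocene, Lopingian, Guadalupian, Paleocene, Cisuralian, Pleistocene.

Terreneuvian, Cisuralian, Guadalupian, Lopingian, Paleocene, Pliocene, Pleistocene

Sorting by start age (descending Ma, since larger Ma = older): Terreneuvian began 538.8, Cisuralian began 298.9, Guadalupian began 273.01, Lopingian began 259.51, Paleocene began 66, Pliocene began 5.333, Pleistocene began 2.58.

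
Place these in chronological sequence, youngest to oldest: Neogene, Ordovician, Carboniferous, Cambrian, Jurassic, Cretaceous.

Era membership (oldest first within each) — Paleozoic: Cambrian, Ordovician, Carboniferous; Mesozoic: Jurassic, Cretaceous; Cenozoic: Neogene. Paleozoic precedes Mesozoic, which precedes Cenozoic. Concatenating the groups in that era order and then reversing gives youngest to oldest.

Neogene → Cretaceous → Jurassic → Carboniferous → Ordovician → Cambrian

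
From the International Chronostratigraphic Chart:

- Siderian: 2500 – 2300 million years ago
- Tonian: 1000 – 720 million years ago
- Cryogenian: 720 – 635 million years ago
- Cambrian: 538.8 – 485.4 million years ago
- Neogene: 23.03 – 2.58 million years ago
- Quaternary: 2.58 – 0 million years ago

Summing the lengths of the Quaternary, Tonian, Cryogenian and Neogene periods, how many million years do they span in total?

Duration is start − end for each: (2.58 − 0) + (1000 − 720) + (720 − 635) + (23.03 − 2.58).
That is 2.58 + 280 + 85 + 20.45, which totals 388.03 million years.

388.03 million years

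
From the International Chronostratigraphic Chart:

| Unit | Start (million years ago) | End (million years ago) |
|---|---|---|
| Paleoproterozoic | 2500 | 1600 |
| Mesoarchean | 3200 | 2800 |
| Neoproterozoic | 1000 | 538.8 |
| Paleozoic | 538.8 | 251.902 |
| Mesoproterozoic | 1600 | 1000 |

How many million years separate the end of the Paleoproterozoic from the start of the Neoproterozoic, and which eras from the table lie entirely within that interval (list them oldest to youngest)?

The Paleoproterozoic closes at 1600 Ma and the Neoproterozoic opens at 1000 Ma, so the interval is 1600 − 1000 = 600 Myr.
An era fits inside if it starts at or after 1600 Ma and ends at or before 1000 Ma; oldest first that gives Mesoproterozoic.

600 million years; Mesoproterozoic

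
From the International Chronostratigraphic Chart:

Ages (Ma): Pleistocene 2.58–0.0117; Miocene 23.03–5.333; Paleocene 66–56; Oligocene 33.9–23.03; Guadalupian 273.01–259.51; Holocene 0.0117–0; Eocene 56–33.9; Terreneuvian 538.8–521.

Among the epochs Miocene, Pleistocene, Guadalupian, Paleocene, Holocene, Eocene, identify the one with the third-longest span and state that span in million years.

Durations: Miocene 17.697; Pleistocene 2.5683; Guadalupian 13.5; Paleocene 10; Holocene 0.0117; Eocene 22.1 Myr.
Sorted longest-first: Eocene (22.1), Miocene (17.697), Guadalupian (13.5), Paleocene (10), Pleistocene (2.5683), Holocene (0.0117).
The third longest is Guadalupian at 13.5 Myr.

Guadalupian, 13.5 million years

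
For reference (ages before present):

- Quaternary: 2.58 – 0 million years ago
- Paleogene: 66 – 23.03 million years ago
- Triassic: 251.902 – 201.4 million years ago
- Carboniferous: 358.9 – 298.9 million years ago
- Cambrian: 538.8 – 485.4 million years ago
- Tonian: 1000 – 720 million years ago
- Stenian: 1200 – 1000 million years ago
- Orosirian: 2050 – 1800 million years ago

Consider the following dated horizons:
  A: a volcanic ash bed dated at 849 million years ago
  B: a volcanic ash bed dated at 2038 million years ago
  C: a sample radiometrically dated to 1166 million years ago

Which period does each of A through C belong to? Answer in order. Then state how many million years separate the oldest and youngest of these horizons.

A — Tonian; B — Orosirian; C — Stenian; span 1189 million years

Match each age against the start–end ranges in the excerpt: A = 849 Ma → Tonian (1000–720); B = 2038 Ma → Orosirian (2050–1800); C = 1166 Ma → Stenian (1200–1000).
The largest age is 2038 Ma and the smallest is 849 Ma; their difference is 1189 Myr.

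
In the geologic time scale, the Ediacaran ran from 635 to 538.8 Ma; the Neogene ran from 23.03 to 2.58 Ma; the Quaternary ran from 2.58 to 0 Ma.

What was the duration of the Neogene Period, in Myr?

23.03 − 2.58 = 20.45 million years.

20.45 million years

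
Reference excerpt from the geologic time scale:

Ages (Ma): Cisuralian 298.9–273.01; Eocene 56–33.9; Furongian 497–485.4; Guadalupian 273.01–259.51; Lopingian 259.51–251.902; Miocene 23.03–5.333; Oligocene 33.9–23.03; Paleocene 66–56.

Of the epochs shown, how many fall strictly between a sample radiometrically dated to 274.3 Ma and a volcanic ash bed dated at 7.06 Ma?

The older date is 274.3 Ma and the younger is 7.06 Ma.
Epochs with start < 274.3 and end > 7.06 Ma: Guadalupian (273.01–259.51), Lopingian (259.51–251.902), Paleocene (66–56), Eocene (56–33.9), Oligocene (33.9–23.03).
That is 5 complete epochs.

5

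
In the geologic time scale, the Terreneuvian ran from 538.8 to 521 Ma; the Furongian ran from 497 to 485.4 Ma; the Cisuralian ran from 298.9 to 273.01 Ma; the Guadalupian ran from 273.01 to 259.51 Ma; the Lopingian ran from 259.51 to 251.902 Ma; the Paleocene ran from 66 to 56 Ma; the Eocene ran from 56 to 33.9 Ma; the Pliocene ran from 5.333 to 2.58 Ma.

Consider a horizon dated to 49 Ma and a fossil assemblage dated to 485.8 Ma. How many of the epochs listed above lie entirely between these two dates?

4

485.8 Ma sits inside the Furongian (497–485.4) and 49 Ma inside the Eocene (56–33.9); neither of those is wholly between the two dates.
The listed epochs lying completely between them are Cisuralian, Guadalupian, Lopingian, Paleocene — 4 in all.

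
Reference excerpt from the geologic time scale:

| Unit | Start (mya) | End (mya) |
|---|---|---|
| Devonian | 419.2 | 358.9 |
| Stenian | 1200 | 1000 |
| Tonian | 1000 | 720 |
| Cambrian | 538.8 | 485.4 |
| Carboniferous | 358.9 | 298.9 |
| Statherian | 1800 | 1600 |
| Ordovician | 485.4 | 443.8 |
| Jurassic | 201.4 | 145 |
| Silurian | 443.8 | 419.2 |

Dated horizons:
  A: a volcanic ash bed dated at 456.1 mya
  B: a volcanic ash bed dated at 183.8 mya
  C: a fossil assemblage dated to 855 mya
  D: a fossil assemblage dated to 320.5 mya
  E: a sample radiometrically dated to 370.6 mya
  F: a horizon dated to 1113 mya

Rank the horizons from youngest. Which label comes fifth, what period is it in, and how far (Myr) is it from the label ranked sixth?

C, in the Tonian; 258 million years to F

Sorted youngest-first by Ma: B (183.8), D (320.5), E (370.6), A (456.1), C (855), F (1113).
The fifth youngest is C at 855 Ma, which lies in 1000–720 Ma: the Tonian.
The sixth youngest is F at 1113 Ma; separation = |855 − 1113| = 258 Myr.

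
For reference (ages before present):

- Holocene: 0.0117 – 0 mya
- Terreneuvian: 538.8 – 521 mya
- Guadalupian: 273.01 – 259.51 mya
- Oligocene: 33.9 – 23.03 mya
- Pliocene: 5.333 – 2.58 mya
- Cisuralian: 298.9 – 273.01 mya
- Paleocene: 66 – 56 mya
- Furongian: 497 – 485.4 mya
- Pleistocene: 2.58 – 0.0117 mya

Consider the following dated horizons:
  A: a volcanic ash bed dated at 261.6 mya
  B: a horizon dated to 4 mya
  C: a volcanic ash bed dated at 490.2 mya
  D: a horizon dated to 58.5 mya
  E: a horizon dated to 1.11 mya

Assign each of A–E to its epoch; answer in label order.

A — Guadalupian; B — Pliocene; C — Furongian; D — Paleocene; E — Pleistocene

A: 261.6 Ma lies in 273.01–259.51 Ma, so Guadalupian.
B: 4 Ma lies in 5.333–2.58 Ma, so Pliocene.
C: 490.2 Ma lies in 497–485.4 Ma, so Furongian.
D: 58.5 Ma lies in 66–56 Ma, so Paleocene.
E: 1.11 Ma lies in 2.58–0.0117 Ma, so Pleistocene.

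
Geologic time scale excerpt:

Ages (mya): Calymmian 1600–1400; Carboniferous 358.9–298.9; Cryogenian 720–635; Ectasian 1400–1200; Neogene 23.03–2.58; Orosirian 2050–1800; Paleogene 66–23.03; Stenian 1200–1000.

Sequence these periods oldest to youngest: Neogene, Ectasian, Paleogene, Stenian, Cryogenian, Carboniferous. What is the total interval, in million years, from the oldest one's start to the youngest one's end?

From the excerpt: Neogene 23.03–2.58; Ectasian 1400–1200; Paleogene 66–23.03; Stenian 1200–1000; Cryogenian 720–635; Carboniferous 358.9–298.9 (Ma).
Larger Ma is earlier, so the oldest is Ectasian and the youngest is Neogene; oldest to youngest: Ectasian, Stenian, Cryogenian, Carboniferous, Paleogene, Neogene.
Oldest start 1400 minus youngest end 2.58 gives 1397.42 Myr overall.

Ectasian → Stenian → Cryogenian → Carboniferous → Paleogene → Neogene; total span 1397.42 Myr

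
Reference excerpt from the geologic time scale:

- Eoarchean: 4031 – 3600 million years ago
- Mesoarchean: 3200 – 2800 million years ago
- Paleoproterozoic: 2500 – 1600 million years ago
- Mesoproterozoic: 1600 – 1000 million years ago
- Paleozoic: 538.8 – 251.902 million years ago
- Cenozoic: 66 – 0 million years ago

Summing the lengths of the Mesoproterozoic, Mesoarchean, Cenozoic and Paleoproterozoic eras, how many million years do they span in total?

Each duration: Mesoproterozoic = 600; Mesoarchean = 400; Cenozoic = 66; Paleoproterozoic = 900.
Sum: 600 + 400 + 66 + 900 = 1966 Myr.

1966 million years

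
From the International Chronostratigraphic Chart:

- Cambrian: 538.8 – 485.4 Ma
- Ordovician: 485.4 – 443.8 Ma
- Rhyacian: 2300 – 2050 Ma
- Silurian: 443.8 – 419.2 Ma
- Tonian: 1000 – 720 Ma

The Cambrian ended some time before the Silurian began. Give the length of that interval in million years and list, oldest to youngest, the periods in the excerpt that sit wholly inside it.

41.6 million years; Ordovician

The Cambrian closes at 485.4 Ma and the Silurian opens at 443.8 Ma, so the interval is 485.4 − 443.8 = 41.6 Myr.
A period fits inside if it starts at or after 485.4 Ma and ends at or before 443.8 Ma; oldest first that gives Ordovician.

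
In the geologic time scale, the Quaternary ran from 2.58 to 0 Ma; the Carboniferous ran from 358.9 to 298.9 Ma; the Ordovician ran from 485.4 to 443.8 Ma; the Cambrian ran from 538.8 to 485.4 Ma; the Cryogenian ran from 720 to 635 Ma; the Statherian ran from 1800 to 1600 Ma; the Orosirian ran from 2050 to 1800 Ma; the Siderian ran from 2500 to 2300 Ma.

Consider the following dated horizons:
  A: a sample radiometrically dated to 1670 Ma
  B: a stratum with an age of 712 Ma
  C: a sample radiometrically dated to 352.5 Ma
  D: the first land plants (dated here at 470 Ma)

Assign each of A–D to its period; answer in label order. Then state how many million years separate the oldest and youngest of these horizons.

Match each age against the start–end ranges in the excerpt: A = 1670 Ma → Statherian (1800–1600); B = 712 Ma → Cryogenian (720–635); C = 352.5 Ma → Carboniferous (358.9–298.9); D = 470 Ma → Ordovician (485.4–443.8).
The largest age is 1670 Ma and the smallest is 352.5 Ma; their difference is 1317.5 Myr.

A — Statherian; B — Cryogenian; C — Carboniferous; D — Ordovician; span 1317.5 million years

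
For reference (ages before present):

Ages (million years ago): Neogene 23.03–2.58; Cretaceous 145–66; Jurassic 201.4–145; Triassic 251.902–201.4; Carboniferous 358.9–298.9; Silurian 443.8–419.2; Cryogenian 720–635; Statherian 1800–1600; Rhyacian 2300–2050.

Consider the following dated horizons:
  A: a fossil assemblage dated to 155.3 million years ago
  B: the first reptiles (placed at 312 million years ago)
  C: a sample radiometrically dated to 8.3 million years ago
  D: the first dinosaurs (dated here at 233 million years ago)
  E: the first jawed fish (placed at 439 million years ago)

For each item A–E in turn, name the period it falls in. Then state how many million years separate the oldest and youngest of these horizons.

Match each age against the start–end ranges in the excerpt: A = 155.3 Ma → Jurassic (201.4–145); B = 312 Ma → Carboniferous (358.9–298.9); C = 8.3 Ma → Neogene (23.03–2.58); D = 233 Ma → Triassic (251.902–201.4); E = 439 Ma → Silurian (443.8–419.2).
The largest age is 439 Ma and the smallest is 8.3 Ma; their difference is 430.7 Myr.

A — Jurassic; B — Carboniferous; C — Neogene; D — Triassic; E — Silurian; span 430.7 million years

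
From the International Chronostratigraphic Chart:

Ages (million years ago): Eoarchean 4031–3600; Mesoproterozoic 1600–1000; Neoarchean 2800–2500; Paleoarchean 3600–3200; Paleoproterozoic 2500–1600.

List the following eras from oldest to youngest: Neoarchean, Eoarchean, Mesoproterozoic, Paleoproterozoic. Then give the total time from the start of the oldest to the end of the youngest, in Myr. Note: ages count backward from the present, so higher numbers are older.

From the excerpt: Neoarchean 2800–2500; Eoarchean 4031–3600; Mesoproterozoic 1600–1000; Paleoproterozoic 2500–1600 (Ma).
Larger Ma is earlier, so the oldest is Eoarchean and the youngest is Mesoproterozoic; oldest to youngest: Eoarchean, Neoarchean, Paleoproterozoic, Mesoproterozoic.
Oldest start 4031 minus youngest end 1000 gives 3031 Myr overall.

Eoarchean → Neoarchean → Paleoproterozoic → Mesoproterozoic; total span 3031 Myr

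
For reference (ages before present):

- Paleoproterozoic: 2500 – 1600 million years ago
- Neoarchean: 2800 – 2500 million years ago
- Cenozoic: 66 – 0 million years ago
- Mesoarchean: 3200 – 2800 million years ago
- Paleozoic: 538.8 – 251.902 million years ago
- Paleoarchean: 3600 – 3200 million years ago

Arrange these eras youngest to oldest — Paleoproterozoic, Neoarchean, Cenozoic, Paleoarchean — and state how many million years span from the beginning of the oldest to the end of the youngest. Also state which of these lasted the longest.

Cenozoic → Paleoproterozoic → Neoarchean → Paleoarchean; total span 3600 Myr; longest is Paleoproterozoic

From the excerpt: Paleoproterozoic 2500–1600; Neoarchean 2800–2500; Cenozoic 66–0; Paleoarchean 3600–3200 (Ma).
Larger Ma is earlier, so the oldest is Paleoarchean and the youngest is Cenozoic; youngest to oldest: Cenozoic, Paleoproterozoic, Neoarchean, Paleoarchean.
Oldest start 3600 minus youngest end 0 gives 3600 Myr overall.
Individual lengths (start − end): Neoarchean 300; Paleoproterozoic 900; Paleoarchean 400; Cenozoic 66. The largest is Paleoproterozoic at 900 Myr.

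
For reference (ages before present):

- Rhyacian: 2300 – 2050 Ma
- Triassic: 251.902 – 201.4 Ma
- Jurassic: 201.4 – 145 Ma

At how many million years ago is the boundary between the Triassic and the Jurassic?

The Triassic ends and the Jurassic begins at 201.4 Ma.

201.4 Ma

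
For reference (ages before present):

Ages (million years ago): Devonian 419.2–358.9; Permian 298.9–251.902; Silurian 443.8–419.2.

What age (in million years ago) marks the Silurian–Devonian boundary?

419.2 million years ago

The Silurian ends and the Devonian begins at 419.2 million years ago.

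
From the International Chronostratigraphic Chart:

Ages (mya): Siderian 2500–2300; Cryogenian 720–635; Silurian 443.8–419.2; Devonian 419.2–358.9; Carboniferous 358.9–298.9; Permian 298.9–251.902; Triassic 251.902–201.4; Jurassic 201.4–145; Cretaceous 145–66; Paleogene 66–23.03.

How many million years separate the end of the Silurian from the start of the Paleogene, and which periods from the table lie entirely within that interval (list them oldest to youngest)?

End of Silurian = 419.2 Ma; start of Paleogene = 66 Ma.
Gap = 419.2 − 66 = 353.2 Myr.
Periods wholly inside 419.2–66 Ma: Devonian (419.2–358.9), Carboniferous (358.9–298.9), Permian (298.9–251.902), Triassic (251.902–201.4), Jurassic (201.4–145), Cretaceous (145–66).

353.2 million years; Devonian, Carboniferous, Permian, Triassic, Jurassic, Cretaceous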